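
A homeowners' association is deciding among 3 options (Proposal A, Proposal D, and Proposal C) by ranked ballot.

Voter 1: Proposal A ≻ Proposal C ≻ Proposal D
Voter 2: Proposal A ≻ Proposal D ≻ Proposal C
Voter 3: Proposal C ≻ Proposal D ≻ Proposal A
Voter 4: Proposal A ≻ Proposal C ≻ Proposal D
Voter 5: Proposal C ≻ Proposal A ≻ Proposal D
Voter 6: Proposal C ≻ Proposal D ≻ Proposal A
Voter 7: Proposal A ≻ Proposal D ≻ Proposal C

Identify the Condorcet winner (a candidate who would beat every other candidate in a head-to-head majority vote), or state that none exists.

Proposal A

Head-to-head results (7 voters total):
Proposal A vs Proposal D: Proposal A wins 5–2.
Proposal A vs Proposal C: Proposal A wins 4–3.
Proposal D vs Proposal C: Proposal C wins 5–2.
Proposal A beats each rival — Proposal D (5–2), Proposal C (4–3) — so Proposal A is the Condorcet winner.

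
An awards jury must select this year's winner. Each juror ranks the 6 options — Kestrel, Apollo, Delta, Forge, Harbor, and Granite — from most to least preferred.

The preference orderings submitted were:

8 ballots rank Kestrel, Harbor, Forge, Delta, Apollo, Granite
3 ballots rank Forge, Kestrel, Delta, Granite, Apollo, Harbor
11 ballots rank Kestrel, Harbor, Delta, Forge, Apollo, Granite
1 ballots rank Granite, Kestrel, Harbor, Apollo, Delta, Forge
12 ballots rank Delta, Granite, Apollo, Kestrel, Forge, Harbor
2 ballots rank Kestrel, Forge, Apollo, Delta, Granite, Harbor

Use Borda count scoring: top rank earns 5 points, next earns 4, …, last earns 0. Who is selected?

Borda scores:
  Kestrel: 8·5 + 3·4 + 11·5 + 4 + 12·2 + 2·5 = 145
  Apollo: 8·1 + 3·1 + 11·1 + 2 + 12·3 + 2·3 = 66
  Delta: 8·2 + 3·3 + 11·3 + 1 + 12·5 + 2·2 = 123
  Forge: 8·3 + 3·5 + 11·2 + 0 + 12·1 + 2·4 = 81
  Harbor: 8·4 + 3·0 + 11·4 + 3 + 12·0 + 2·0 = 79
  Granite: 8·0 + 3·2 + 11·0 + 5 + 12·4 + 2·1 = 61
Kestrel has the highest total.

Kestrel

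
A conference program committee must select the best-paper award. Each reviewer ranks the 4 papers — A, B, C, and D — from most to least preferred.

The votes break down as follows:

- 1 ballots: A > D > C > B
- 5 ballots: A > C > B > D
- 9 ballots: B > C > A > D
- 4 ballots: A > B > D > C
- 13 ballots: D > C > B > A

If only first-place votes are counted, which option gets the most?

First-place vote totals:
  A: 10
  B: 9
  C: 0
  D: 13
D has the most first-place votes.

D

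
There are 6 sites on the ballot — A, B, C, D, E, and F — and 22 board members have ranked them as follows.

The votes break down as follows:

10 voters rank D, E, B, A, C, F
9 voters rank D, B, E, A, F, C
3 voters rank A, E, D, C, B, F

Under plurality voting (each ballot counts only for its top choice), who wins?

D

First-place vote totals:
  A: 3
  B: 0
  C: 0
  D: 19
  E: 0
  F: 0
D has the most first-place votes.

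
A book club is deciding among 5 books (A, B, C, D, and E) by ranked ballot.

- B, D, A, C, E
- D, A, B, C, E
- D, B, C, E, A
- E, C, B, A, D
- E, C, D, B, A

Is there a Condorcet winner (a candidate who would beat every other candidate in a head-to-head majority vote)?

Yes

Head-to-head results (5 voters total):
A vs B: B wins 4–1.
A vs C: C wins 3–2.
A vs D: D wins 4–1.
A vs E: E wins 3–2.
B vs C: B wins 3–2.
B vs D: D wins 3–2.
B vs E: B wins 3–2.
C vs D: D wins 3–2.
C vs E: C wins 3–2.
D vs E: D wins 3–2.
D beats each rival — A (4–1), B (3–2), C (3–2), E (3–2) — so D is the Condorcet winner.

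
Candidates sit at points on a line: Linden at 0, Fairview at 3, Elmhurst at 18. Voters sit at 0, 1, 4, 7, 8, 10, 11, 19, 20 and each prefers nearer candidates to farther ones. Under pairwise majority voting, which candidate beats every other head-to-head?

Fairview

With single-peaked preferences on a line, the Condorcet winner is the candidate closest to the median voter.
The median voter (position 8) is closest to Fairview at 3.
Check: Fairview vs Elmhurst — voters closer to Fairview: 6 of 9.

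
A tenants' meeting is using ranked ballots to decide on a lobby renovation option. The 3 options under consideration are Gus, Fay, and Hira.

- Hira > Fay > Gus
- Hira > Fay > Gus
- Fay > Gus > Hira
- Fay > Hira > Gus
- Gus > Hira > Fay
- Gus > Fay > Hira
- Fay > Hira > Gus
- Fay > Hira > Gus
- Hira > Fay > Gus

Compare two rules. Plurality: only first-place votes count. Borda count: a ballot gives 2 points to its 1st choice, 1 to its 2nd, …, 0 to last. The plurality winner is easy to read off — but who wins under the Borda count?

Fay

Plurality first-place counts: Gus 2, Fay 4, Hira 3 → Fay.
Borda totals: Gus 5, Fay 12, Hira 10 → Fay.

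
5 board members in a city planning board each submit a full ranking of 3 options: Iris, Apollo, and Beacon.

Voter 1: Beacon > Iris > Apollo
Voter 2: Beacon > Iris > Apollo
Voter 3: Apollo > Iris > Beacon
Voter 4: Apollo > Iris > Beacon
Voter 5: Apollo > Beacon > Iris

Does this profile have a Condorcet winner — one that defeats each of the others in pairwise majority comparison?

Yes

Head-to-head results (5 voters total):
Iris vs Apollo: Apollo wins 3–2.
Iris vs Beacon: Beacon wins 3–2.
Apollo vs Beacon: Apollo wins 3–2.
Apollo beats each rival — Iris (3–2), Beacon (3–2) — so Apollo is the Condorcet winner.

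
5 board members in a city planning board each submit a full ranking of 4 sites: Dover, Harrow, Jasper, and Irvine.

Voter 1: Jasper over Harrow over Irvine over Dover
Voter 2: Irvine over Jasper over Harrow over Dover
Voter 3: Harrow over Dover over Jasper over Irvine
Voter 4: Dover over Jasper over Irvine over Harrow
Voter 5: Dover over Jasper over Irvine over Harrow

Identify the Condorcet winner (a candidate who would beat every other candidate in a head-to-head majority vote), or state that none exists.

Head-to-head results (5 voters total):
Dover vs Harrow: Harrow wins 3–2.
Dover vs Jasper: Dover wins 3–2.
Dover vs Irvine: Dover wins 3–2.
Harrow vs Jasper: Jasper wins 4–1.
Harrow vs Irvine: Irvine wins 3–2.
Jasper vs Irvine: Jasper wins 4–1.
No candidate beats all others: Dover beats Jasper beats Harrow beats Dover, a majority cycle.

There is no Condorcet winner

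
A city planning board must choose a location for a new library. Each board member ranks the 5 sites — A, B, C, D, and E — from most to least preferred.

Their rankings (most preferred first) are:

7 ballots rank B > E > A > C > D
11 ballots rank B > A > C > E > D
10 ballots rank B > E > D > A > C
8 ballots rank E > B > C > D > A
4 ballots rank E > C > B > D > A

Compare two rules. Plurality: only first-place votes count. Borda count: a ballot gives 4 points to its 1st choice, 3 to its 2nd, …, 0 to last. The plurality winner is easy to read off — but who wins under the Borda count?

Plurality first-place counts: A 0, B 28, C 0, D 0, E 12 → B.
Borda totals: A 57, B 144, C 57, D 32, E 110 → B.

B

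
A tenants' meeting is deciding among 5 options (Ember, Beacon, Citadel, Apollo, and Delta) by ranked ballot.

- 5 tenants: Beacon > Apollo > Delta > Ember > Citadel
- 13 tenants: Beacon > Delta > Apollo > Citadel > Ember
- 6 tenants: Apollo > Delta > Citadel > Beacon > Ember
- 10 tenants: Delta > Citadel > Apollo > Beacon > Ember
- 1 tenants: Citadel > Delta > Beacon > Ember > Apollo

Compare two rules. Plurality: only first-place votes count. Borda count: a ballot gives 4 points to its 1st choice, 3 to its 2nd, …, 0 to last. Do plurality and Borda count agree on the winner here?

No

Plurality first-place counts: Ember 0, Beacon 18, Citadel 1, Apollo 6, Delta 10 → Beacon.
Borda totals: Ember 6, Beacon 90, Citadel 59, Apollo 85, Delta 110 → Delta.
The two rules disagree: plurality picks Beacon, Borda picks Delta.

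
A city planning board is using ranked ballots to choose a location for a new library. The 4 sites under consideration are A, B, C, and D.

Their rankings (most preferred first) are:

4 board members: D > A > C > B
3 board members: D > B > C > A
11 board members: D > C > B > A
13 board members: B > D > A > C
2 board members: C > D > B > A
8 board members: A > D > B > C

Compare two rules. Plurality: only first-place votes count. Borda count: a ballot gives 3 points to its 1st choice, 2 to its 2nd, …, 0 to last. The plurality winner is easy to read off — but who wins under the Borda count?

Plurality first-place counts: A 8, B 13, C 2, D 18 → D.
Borda totals: A 45, B 66, C 35, D 100 → D.

D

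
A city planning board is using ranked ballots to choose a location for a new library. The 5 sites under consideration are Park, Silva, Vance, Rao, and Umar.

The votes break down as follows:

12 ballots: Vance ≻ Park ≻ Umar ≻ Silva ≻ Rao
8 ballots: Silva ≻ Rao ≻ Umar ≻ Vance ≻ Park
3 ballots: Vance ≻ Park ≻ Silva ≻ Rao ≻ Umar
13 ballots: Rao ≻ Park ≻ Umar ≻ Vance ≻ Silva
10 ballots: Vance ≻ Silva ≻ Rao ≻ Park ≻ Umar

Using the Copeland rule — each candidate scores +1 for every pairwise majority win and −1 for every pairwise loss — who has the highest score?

Vance

Pairwise results:
  Park vs Silva: Park wins 28–18.
  Park vs Vance: Vance wins 33–13.
  Park vs Rao: Rao wins 31–15.
  Park vs Umar: Park wins 38–8.
  Silva vs Vance: Vance wins 38–8.
  Silva vs Rao: Silva wins 33–13.
  Silva vs Umar: Umar wins 25–21.
  Vance vs Rao: Vance wins 25–21.
  Vance vs Umar: Vance wins 25–21.
  Rao vs Umar: Rao wins 34–12.
Copeland scores (wins − losses):
  Park: 2 − 2 = 0
  Silva: 1 − 3 = -2
  Vance: 4 − 0 = 4
  Rao: 2 − 2 = 0
  Umar: 1 − 3 = -2
Vance has the best Copeland score.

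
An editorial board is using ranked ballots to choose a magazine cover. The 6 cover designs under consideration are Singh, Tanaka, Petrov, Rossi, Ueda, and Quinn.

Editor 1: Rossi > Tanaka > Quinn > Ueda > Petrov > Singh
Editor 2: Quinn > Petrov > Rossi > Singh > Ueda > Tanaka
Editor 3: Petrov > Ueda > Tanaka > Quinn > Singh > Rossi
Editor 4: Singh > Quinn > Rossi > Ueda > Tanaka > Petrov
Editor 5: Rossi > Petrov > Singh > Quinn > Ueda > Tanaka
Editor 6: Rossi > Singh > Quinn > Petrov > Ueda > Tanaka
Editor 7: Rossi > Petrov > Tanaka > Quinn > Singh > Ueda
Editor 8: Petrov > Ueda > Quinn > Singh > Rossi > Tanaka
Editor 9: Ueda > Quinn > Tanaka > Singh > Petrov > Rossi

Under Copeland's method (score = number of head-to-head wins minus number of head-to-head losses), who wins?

Quinn

Pairwise results:
  Singh vs Tanaka: Singh wins 5–4.
  Singh vs Petrov: Petrov wins 6–3.
  Singh vs Rossi: Rossi wins 5–4.
  Singh vs Ueda: Singh wins 5–4.
  Singh vs Quinn: Quinn wins 6–3.
  Tanaka vs Petrov: Petrov wins 6–3.
  Tanaka vs Rossi: Rossi wins 7–2.
  Tanaka vs Ueda: Ueda wins 7–2.
  Tanaka vs Quinn: Quinn wins 6–3.
  Petrov vs Rossi: Rossi wins 5–4.
  Petrov vs Ueda: Petrov wins 6–3.
  Petrov vs Quinn: Quinn wins 5–4.
  Rossi vs Ueda: Rossi wins 6–3.
  Rossi vs Quinn: Quinn wins 5–4.
  Ueda vs Quinn: Quinn wins 6–3.
Copeland scores (wins − losses):
  Singh: 2 − 3 = -1
  Tanaka: 0 − 5 = -5
  Petrov: 3 − 2 = 1
  Rossi: 4 − 1 = 3
  Ueda: 1 − 4 = -3
  Quinn: 5 − 0 = 5
Quinn has the best Copeland score.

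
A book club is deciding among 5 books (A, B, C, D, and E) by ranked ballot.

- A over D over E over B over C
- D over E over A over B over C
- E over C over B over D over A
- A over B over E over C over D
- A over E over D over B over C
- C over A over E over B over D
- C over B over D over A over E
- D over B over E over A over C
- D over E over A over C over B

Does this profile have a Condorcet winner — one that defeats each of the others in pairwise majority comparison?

Yes

Head-to-head results (9 voters total):
A vs B: A wins 6–3.
A vs C: A wins 6–3.
A vs D: D wins 5–4.
A vs E: A wins 5–4.
B vs C: B wins 5–4.
B vs D: D wins 5–4.
B vs E: E wins 6–3.
C vs D: D wins 5–4.
C vs E: E wins 7–2.
D vs E: D wins 5–4.
D beats each rival — A (5–4), B (5–4), C (5–4), E (5–4) — so D is the Condorcet winner.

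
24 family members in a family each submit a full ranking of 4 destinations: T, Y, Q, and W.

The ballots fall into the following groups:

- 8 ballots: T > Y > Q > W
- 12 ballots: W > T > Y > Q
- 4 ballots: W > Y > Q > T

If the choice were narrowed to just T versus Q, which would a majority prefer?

T

Ballots ranking T above Q: 8+12 = 20.
Ballots ranking Q above T: 4.
T wins the head-to-head, 20–4.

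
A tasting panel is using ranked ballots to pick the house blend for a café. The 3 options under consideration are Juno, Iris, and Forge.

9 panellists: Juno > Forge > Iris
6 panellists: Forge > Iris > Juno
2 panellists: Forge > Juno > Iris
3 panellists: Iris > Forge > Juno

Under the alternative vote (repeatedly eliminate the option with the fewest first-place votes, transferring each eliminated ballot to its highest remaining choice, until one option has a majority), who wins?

Forge

Round 1: Juno 9, Forge 8, Iris 3. Iris has the fewest and is eliminated.
Round 2: Forge 11, Juno 9. Forge has a majority.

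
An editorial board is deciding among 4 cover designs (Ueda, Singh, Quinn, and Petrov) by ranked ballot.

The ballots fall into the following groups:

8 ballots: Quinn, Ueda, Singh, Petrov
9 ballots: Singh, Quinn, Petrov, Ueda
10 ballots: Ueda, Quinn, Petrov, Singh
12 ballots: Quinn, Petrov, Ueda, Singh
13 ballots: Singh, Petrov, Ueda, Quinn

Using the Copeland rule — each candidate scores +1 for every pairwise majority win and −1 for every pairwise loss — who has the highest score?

Pairwise results:
  Ueda vs Singh: Ueda wins 30–22.
  Ueda vs Quinn: Quinn wins 29–23.
  Ueda vs Petrov: Petrov wins 34–18.
  Singh vs Quinn: Quinn wins 30–22.
  Singh vs Petrov: Singh wins 30–22.
  Quinn vs Petrov: Quinn wins 39–13.
Copeland scores (wins − losses):
  Ueda: 1 − 2 = -1
  Singh: 1 − 2 = -1
  Quinn: 3 − 0 = 3
  Petrov: 1 − 2 = -1
Quinn has the best Copeland score.

Quinn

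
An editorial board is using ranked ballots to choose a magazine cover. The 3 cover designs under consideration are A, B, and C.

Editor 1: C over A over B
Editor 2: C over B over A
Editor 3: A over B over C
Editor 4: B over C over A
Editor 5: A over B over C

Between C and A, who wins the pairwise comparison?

Ballots ranking C above A: 3.
Ballots ranking A above C: 2.
C wins the head-to-head, 3–2.

C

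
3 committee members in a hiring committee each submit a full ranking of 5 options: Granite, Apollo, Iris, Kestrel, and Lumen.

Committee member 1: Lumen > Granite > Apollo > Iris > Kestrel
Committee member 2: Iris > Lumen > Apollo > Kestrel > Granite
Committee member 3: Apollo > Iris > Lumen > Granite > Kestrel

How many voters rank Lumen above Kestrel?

3

Ballots ranking Lumen above Kestrel: 3.
Ballots ranking Kestrel above Lumen: 0.
So 3 of 3 voters prefer Lumen to Kestrel.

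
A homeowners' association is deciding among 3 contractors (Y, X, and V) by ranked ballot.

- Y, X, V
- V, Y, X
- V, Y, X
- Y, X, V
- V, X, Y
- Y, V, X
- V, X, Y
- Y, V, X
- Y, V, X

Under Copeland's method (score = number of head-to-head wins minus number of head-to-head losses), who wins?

Y

Pairwise results:
  Y vs X: Y wins 7–2.
  Y vs V: Y wins 5–4.
  X vs V: V wins 7–2.
Copeland scores (wins − losses):
  Y: 2 − 0 = 2
  X: 0 − 2 = -2
  V: 1 − 1 = 0
Y has the best Copeland score.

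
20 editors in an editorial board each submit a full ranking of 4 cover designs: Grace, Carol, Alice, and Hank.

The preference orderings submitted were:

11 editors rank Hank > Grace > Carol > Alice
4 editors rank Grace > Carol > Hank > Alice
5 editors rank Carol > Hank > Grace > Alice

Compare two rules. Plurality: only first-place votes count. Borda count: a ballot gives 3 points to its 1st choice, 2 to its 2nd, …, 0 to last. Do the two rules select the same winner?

Plurality first-place counts: Grace 4, Carol 5, Alice 0, Hank 11 → Hank.
Borda totals: Grace 39, Carol 34, Alice 0, Hank 47 → Hank.
The two rules agree on Hank.

Yes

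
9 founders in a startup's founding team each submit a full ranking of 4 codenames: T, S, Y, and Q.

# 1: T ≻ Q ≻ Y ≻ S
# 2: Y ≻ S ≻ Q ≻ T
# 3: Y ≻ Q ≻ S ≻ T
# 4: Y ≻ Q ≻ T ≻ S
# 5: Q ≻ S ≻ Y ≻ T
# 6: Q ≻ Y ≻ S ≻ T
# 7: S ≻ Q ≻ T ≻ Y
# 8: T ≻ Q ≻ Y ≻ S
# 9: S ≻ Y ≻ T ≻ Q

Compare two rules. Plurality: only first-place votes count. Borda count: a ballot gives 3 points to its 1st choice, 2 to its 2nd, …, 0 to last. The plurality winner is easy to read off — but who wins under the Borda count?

Plurality first-place counts: T 2, S 2, Y 3, Q 2 → Y.
Borda totals: T 9, S 12, Y 16, Q 17 → Q.

Q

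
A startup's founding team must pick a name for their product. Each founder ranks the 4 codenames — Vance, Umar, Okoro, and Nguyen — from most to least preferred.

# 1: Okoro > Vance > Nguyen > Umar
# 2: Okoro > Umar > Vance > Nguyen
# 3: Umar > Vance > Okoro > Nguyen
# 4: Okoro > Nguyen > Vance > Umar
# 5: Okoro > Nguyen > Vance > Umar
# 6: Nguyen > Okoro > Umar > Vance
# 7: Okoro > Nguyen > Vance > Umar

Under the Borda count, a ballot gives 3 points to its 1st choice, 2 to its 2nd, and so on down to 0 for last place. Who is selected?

Borda scores:
  Vance: 2 + 1 + 2 + 1 + 1 + 0 + 1 = 8
  Umar: 0 + 2 + 3 + 0 + 0 + 1 + 0 = 6
  Okoro: 3 + 3 + 1 + 3 + 3 + 2 + 3 = 18
  Nguyen: 1 + 0 + 0 + 2 + 2 + 3 + 2 = 10
Okoro has the highest total.

Okoro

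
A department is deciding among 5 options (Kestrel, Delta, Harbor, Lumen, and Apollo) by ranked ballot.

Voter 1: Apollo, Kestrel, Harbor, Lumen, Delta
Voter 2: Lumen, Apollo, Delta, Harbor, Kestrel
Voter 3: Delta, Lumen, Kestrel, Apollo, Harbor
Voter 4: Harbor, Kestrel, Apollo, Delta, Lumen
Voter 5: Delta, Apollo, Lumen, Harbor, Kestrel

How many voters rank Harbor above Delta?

2

Ballots ranking Harbor above Delta: 2.
Ballots ranking Delta above Harbor: 3.
So 2 of 5 voters prefer Harbor to Delta.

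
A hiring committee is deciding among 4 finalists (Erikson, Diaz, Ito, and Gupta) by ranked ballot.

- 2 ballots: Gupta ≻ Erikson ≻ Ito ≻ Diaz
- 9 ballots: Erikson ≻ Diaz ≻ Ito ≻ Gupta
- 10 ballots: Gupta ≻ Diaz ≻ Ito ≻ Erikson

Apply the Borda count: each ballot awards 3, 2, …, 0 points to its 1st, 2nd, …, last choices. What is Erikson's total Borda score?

Borda scores:
  Erikson: 2·2 + 9·3 + 10·0 = 31
  Diaz: 2·0 + 9·2 + 10·2 = 38
  Ito: 2·1 + 9·1 + 10·1 = 21
  Gupta: 2·3 + 9·0 + 10·3 = 36

31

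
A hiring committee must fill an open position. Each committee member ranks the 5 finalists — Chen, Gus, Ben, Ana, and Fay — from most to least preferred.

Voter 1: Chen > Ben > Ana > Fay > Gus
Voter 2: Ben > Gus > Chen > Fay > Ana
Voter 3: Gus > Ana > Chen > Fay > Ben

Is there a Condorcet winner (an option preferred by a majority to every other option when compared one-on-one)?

Head-to-head results (3 voters total):
Chen vs Gus: Gus wins 2–1.
Chen vs Ben: Chen wins 2–1.
Chen vs Ana: Chen wins 2–1.
Chen vs Fay: Chen wins 3–0.
Gus vs Ben: Ben wins 2–1.
Gus vs Ana: Gus wins 2–1.
Gus vs Fay: Gus wins 2–1.
Ben vs Ana: Ben wins 2–1.
Ben vs Fay: Ben wins 2–1.
Ana vs Fay: Ana wins 2–1.
No candidate beats all others: Chen beats Ben beats Gus beats Chen, a majority cycle.

No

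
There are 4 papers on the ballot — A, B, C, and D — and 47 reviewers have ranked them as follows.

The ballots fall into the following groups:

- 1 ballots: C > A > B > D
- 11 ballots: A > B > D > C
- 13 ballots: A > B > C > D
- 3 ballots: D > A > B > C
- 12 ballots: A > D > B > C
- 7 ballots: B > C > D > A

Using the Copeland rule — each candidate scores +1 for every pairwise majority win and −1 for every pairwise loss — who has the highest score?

A

Pairwise results:
  A vs B: A wins 40–7.
  A vs C: A wins 39–8.
  A vs D: A wins 37–10.
  B vs C: B wins 46–1.
  B vs D: B wins 32–15.
  C vs D: D wins 26–21.
Copeland scores (wins − losses):
  A: 3 − 0 = 3
  B: 2 − 1 = 1
  C: 0 − 3 = -3
  D: 1 − 2 = -1
A has the best Copeland score.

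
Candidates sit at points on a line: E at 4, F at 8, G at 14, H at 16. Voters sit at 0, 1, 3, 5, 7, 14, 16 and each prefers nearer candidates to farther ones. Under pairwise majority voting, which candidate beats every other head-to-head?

With single-peaked preferences on a line, the Condorcet winner is the candidate closest to the median voter.
The median voter (position 5) is closest to E at 4.
Check: E vs H — voters closer to E: 5 of 7.

E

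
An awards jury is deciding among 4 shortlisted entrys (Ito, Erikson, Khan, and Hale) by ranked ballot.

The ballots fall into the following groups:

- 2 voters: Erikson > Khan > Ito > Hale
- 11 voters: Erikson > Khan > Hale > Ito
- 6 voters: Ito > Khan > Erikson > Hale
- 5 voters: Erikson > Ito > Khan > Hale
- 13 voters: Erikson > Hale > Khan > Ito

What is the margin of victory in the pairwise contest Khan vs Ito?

Ballots ranking Khan above Ito: 2+11+13 = 26.
Ballots ranking Ito above Khan: 6+5 = 11.
Khan wins 26–11, a margin of 15.

15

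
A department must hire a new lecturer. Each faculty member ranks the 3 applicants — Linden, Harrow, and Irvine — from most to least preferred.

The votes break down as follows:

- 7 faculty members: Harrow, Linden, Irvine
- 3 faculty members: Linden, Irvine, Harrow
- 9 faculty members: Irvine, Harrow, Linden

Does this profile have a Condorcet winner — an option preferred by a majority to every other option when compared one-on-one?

No

Head-to-head results (19 voters total):
Linden vs Harrow: Harrow wins 16–3.
Linden vs Irvine: Linden wins 10–9.
Harrow vs Irvine: Irvine wins 12–7.
No candidate beats all others: Linden beats Irvine beats Harrow beats Linden, a majority cycle.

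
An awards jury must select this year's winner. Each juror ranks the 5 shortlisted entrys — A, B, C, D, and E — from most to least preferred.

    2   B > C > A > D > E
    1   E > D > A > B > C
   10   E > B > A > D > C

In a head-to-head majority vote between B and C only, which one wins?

Ballots ranking B above C: 2+1+10 = 13.
Ballots ranking C above B: 0.
B wins the head-to-head, 13–0.

B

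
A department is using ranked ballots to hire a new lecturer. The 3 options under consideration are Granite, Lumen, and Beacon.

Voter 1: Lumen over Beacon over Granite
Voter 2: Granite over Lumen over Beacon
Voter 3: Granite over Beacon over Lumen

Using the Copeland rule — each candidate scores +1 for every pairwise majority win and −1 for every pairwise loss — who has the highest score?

Pairwise results:
  Granite vs Lumen: Granite wins 2–1.
  Granite vs Beacon: Granite wins 2–1.
  Lumen vs Beacon: Lumen wins 2–1.
Copeland scores (wins − losses):
  Granite: 2 − 0 = 2
  Lumen: 1 − 1 = 0
  Beacon: 0 − 2 = -2
Granite has the best Copeland score.

Granite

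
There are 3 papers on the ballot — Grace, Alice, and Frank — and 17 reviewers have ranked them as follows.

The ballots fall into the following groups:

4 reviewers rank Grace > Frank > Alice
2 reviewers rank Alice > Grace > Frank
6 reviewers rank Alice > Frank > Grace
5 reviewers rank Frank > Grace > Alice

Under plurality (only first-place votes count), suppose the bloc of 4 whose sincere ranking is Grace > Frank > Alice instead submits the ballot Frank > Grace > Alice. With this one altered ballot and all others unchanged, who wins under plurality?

Frank

First-place totals with the altered ballot: Grace 0, Alice 8, Frank 9.
The switch changes the winner from Alice to Frank.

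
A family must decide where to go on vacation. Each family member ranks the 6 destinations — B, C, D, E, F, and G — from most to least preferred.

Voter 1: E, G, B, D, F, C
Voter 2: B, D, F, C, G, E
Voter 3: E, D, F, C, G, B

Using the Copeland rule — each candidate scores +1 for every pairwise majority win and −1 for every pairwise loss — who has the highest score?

Pairwise results:
  B vs C: B wins 2–1.
  B vs D: B wins 2–1.
  B vs E: E wins 2–1.
  B vs F: B wins 2–1.
  B vs G: G wins 2–1.
  C vs D: D wins 3–0.
  C vs E: E wins 2–1.
  C vs F: F wins 3–0.
  C vs G: C wins 2–1.
  D vs E: E wins 2–1.
  D vs F: D wins 3–0.
  D vs G: D wins 2–1.
  E vs F: E wins 2–1.
  E vs G: E wins 2–1.
  F vs G: F wins 2–1.
Copeland scores (wins − losses):
  B: 3 − 2 = 1
  C: 1 − 4 = -3
  D: 3 − 2 = 1
  E: 5 − 0 = 5
  F: 2 − 3 = -1
  G: 1 − 4 = -3
E has the best Copeland score.

E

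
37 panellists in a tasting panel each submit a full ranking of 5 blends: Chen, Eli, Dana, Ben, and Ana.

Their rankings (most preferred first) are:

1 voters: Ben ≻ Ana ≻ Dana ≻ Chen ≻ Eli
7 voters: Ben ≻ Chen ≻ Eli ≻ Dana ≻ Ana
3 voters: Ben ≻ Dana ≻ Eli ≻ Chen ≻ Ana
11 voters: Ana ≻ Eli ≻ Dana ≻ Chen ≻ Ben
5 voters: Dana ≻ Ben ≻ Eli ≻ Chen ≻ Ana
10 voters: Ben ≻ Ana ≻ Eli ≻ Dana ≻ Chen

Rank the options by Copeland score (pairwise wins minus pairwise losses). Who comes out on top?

Ben

Pairwise results:
  Chen vs Eli: Eli wins 29–8.
  Chen vs Dana: Dana wins 30–7.
  Chen vs Ben: Ben wins 26–11.
  Chen vs Ana: Ana wins 22–15.
  Eli vs Dana: Eli wins 28–9.
  Eli vs Ben: Ben wins 26–11.
  Eli vs Ana: Ana wins 22–15.
  Dana vs Ben: Ben wins 21–16.
  Dana vs Ana: Ana wins 22–15.
  Ben vs Ana: Ben wins 26–11.
Copeland scores (wins − losses):
  Chen: 0 − 4 = -4
  Eli: 2 − 2 = 0
  Dana: 1 − 3 = -2
  Ben: 4 − 0 = 4
  Ana: 3 − 1 = 2
Ben has the best Copeland score.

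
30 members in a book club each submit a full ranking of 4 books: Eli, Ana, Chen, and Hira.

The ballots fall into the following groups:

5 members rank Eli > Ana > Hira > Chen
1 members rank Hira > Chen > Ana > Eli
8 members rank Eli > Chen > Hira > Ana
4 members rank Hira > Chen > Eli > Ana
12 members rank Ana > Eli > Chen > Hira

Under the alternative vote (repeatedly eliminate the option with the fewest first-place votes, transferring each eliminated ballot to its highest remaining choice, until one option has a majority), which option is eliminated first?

Round 1: Eli 13, Ana 12, Hira 5, Chen 0. Chen has the fewest and is eliminated.
Round 2: Eli 13, Ana 12, Hira 5. Hira has the fewest and is eliminated.
Round 3: Eli 17, Ana 13. Eli has a majority.

Chen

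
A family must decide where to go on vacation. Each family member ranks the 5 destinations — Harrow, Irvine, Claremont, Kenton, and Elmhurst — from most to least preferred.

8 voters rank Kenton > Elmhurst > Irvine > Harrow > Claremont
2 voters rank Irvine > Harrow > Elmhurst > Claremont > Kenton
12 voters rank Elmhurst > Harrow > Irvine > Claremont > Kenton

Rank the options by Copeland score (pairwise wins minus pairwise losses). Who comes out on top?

Elmhurst

Pairwise results:
  Harrow vs Irvine: Harrow wins 12–10.
  Harrow vs Claremont: Harrow wins 22–0.
  Harrow vs Kenton: Harrow wins 14–8.
  Harrow vs Elmhurst: Elmhurst wins 20–2.
  Irvine vs Claremont: Irvine wins 22–0.
  Irvine vs Kenton: Irvine wins 14–8.
  Irvine vs Elmhurst: Elmhurst wins 20–2.
  Claremont vs Kenton: Claremont wins 14–8.
  Claremont vs Elmhurst: Elmhurst wins 22–0.
  Kenton vs Elmhurst: Elmhurst wins 14–8.
Copeland scores (wins − losses):
  Harrow: 3 − 1 = 2
  Irvine: 2 − 2 = 0
  Claremont: 1 − 3 = -2
  Kenton: 0 − 4 = -4
  Elmhurst: 4 − 0 = 4
Elmhurst has the best Copeland score.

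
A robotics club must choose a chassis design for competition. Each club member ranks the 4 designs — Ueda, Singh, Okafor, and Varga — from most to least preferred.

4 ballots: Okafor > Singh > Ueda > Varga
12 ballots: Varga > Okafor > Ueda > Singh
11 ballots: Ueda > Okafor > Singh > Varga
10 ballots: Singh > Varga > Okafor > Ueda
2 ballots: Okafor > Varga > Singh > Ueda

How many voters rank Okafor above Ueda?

Ballots ranking Okafor above Ueda: 4+12+10+2 = 28.
Ballots ranking Ueda above Okafor: 11.
So 28 of 39 voters prefer Okafor to Ueda.

28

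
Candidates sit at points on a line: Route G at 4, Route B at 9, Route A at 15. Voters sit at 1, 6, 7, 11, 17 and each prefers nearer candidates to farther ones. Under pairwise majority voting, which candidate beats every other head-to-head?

With single-peaked preferences on a line, the Condorcet winner is the candidate closest to the median voter.
The median voter (position 7) is closest to Route B at 9.
Check: Route B vs Route A — voters closer to Route B: 4 of 5.

Route B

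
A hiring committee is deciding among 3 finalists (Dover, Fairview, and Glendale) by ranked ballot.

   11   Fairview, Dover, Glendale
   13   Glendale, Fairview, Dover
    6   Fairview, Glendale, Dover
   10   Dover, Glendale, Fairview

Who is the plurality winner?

Fairview

First-place vote totals:
  Dover: 10
  Fairview: 17
  Glendale: 13
Fairview has the most first-place votes.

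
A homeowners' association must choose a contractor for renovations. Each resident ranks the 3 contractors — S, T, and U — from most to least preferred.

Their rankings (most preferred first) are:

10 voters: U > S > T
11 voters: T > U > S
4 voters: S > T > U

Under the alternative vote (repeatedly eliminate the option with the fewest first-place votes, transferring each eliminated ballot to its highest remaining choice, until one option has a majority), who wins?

T

Round 1: T 11, U 10, S 4. S has the fewest and is eliminated.
Round 2: T 15, U 10. T has a majority.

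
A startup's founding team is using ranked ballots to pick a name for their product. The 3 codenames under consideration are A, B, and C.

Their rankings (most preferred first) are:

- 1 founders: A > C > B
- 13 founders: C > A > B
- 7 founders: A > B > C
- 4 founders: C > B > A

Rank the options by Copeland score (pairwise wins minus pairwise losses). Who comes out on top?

C

Pairwise results:
  A vs B: A wins 21–4.
  A vs C: C wins 17–8.
  B vs C: C wins 18–7.
Copeland scores (wins − losses):
  A: 1 − 1 = 0
  B: 0 − 2 = -2
  C: 2 − 0 = 2
C has the best Copeland score.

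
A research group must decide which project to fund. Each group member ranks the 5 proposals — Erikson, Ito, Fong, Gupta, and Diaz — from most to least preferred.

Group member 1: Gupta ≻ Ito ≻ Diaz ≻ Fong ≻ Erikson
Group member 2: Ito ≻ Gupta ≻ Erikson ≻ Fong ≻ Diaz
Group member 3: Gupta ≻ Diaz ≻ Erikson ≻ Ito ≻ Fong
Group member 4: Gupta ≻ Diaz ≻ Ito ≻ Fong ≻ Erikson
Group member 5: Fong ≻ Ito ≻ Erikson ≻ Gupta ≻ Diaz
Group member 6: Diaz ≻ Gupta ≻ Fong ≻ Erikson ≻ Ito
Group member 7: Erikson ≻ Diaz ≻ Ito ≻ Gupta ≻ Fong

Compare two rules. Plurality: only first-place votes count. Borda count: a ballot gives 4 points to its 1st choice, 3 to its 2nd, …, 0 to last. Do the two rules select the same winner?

Yes

Plurality first-place counts: Erikson 1, Ito 1, Fong 1, Gupta 3, Diaz 1 → Gupta.
Borda totals: Erikson 11, Ito 15, Fong 9, Gupta 20, Diaz 15 → Gupta.
The two rules agree on Gupta.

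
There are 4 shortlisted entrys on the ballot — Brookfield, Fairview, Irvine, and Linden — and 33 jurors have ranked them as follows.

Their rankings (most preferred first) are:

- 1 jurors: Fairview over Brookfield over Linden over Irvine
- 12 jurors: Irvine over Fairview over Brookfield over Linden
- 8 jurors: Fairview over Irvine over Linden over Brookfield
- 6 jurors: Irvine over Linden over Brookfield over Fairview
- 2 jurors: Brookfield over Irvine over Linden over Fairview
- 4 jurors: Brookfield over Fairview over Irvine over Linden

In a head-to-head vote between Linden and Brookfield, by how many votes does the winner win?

5

Ballots ranking Linden above Brookfield: 8+6 = 14.
Ballots ranking Brookfield above Linden: 1+12+2+4 = 19.
Brookfield wins 19–14, a margin of 5.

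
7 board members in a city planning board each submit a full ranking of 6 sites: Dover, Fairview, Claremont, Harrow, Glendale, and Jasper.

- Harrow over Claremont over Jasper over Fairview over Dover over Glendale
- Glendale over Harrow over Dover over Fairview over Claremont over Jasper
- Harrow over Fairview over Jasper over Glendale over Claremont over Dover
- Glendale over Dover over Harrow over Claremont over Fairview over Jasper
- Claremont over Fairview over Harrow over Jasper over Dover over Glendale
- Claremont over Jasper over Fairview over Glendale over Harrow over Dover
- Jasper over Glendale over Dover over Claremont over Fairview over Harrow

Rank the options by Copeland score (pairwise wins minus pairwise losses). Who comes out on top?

Pairwise results:
  Dover vs Fairview: Fairview wins 4–3.
  Dover vs Claremont: Claremont wins 4–3.
  Dover vs Harrow: Harrow wins 5–2.
  Dover vs Glendale: Glendale wins 5–2.
  Dover vs Jasper: Jasper wins 5–2.
  Fairview vs Claremont: Claremont wins 5–2.
  Fairview vs Harrow: Harrow wins 4–3.
  Fairview vs Glendale: Fairview wins 4–3.
  Fairview vs Jasper: Fairview wins 4–3.
  Claremont vs Harrow: Harrow wins 4–3.
  Claremont vs Glendale: Glendale wins 4–3.
  Claremont vs Jasper: Claremont wins 5–2.
  Harrow vs Glendale: Glendale wins 4–3.
  Harrow vs Jasper: Harrow wins 5–2.
  Glendale vs Jasper: Jasper wins 5–2.
Copeland scores (wins − losses):
  Dover: 0 − 5 = -5
  Fairview: 3 − 2 = 1
  Claremont: 3 − 2 = 1
  Harrow: 4 − 1 = 3
  Glendale: 3 − 2 = 1
  Jasper: 2 − 3 = -1
Harrow has the best Copeland score.

Harrow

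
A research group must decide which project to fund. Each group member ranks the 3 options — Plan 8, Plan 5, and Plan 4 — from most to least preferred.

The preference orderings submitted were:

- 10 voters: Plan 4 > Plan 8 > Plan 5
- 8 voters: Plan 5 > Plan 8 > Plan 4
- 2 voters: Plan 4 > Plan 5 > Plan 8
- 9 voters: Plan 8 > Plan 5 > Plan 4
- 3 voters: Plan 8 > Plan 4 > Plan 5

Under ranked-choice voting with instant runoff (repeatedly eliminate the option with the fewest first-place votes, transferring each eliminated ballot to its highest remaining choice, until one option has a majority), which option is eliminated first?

Round 1: Plan 8 12, Plan 4 12, Plan 5 8. Plan 5 has the fewest and is eliminated.
Round 2: Plan 8 20, Plan 4 12. Plan 8 has a majority.

Plan 5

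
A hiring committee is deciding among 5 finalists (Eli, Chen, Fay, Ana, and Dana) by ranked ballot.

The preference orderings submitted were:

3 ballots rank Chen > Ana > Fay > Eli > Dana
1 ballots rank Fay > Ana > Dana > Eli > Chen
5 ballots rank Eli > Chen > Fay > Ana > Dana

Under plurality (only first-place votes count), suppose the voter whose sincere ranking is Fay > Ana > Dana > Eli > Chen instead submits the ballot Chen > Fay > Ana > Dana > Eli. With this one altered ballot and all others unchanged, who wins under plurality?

First-place totals with the altered ballot: Eli 5, Chen 4, Fay 0, Ana 0, Dana 0.
The winner is unchanged: still Eli.

Eli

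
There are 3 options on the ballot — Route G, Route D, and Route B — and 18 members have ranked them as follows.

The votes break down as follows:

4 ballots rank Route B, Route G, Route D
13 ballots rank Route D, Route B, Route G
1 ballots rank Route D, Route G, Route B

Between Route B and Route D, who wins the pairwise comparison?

Route D

Ballots ranking Route B above Route D: 4.
Ballots ranking Route D above Route B: 13+1 = 14.
Route D wins the head-to-head, 14–4.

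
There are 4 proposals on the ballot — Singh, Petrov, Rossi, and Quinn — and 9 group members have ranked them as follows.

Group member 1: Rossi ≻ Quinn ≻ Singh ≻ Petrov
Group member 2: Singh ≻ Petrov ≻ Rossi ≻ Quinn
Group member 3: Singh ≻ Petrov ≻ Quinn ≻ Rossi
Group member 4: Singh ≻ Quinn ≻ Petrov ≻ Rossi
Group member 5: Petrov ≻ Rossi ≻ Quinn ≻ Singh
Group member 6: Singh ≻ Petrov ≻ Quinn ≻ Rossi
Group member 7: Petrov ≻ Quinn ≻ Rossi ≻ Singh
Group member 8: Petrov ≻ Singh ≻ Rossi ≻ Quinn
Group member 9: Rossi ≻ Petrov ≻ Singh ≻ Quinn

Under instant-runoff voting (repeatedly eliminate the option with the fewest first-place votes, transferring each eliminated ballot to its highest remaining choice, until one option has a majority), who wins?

Round 1: Singh 4, Petrov 3, Rossi 2, Quinn 0. Quinn has the fewest and is eliminated.
Round 2: Singh 4, Petrov 3, Rossi 2. Rossi has the fewest and is eliminated.
Round 3: Singh 5, Petrov 4. Singh has a majority.

Singh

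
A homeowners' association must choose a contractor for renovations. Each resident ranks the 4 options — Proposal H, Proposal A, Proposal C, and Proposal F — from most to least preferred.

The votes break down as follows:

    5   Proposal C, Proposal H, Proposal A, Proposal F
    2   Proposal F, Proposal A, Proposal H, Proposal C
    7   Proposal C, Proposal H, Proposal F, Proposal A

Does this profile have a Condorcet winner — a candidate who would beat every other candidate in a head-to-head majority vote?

Head-to-head results (14 voters total):
Proposal H vs Proposal A: Proposal H wins 12–2.
Proposal H vs Proposal C: Proposal C wins 12–2.
Proposal H vs Proposal F: Proposal H wins 12–2.
Proposal A vs Proposal C: Proposal C wins 12–2.
Proposal A vs Proposal F: Proposal F wins 9–5.
Proposal C vs Proposal F: Proposal C wins 12–2.
Proposal C beats each rival — Proposal H (12–2), Proposal A (12–2), Proposal F (12–2) — so Proposal C is the Condorcet winner.

Yes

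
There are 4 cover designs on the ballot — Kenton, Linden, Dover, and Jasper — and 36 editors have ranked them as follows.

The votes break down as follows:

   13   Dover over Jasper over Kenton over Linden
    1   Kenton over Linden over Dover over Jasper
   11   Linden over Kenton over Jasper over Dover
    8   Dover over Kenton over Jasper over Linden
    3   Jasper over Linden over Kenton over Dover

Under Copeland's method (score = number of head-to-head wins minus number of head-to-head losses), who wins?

Pairwise results:
  Kenton vs Linden: Kenton wins 22–14.
  Kenton vs Dover: Dover wins 21–15.
  Kenton vs Jasper: Kenton wins 20–16.
  Linden vs Dover: Dover wins 21–15.
  Linden vs Jasper: Jasper wins 24–12.
  Dover vs Jasper: Dover wins 22–14.
Copeland scores (wins − losses):
  Kenton: 2 − 1 = 1
  Linden: 0 − 3 = -3
  Dover: 3 − 0 = 3
  Jasper: 1 − 2 = -1
Dover has the best Copeland score.

Dover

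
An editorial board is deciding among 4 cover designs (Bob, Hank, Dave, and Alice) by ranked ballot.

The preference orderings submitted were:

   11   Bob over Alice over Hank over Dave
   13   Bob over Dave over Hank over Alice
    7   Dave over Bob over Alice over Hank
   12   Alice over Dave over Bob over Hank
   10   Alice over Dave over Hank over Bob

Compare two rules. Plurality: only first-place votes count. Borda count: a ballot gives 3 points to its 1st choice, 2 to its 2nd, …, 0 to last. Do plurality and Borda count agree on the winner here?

Plurality first-place counts: Bob 24, Hank 0, Dave 7, Alice 22 → Bob.
Borda totals: Bob 98, Hank 34, Dave 91, Alice 95 → Bob.
The two rules agree on Bob.

Yes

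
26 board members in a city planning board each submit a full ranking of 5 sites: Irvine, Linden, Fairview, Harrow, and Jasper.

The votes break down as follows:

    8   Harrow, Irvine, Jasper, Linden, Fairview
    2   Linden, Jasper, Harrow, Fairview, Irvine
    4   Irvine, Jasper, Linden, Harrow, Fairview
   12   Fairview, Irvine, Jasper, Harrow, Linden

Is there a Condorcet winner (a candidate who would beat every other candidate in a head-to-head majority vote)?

Head-to-head results (26 voters total):
Irvine vs Linden: Irvine wins 24–2.
Irvine vs Fairview: Fairview wins 14–12.
Irvine vs Harrow: Irvine wins 16–10.
Irvine vs Jasper: Irvine wins 24–2.
Linden vs Fairview: Linden wins 14–12.
Linden vs Harrow: Harrow wins 20–6.
Linden vs Jasper: Jasper wins 24–2.
Fairview vs Harrow: Harrow wins 14–12.
Fairview vs Jasper: Jasper wins 14–12.
Harrow vs Jasper: Jasper wins 18–8.
No candidate beats all others: Irvine beats Linden beats Fairview beats Irvine, a majority cycle.

No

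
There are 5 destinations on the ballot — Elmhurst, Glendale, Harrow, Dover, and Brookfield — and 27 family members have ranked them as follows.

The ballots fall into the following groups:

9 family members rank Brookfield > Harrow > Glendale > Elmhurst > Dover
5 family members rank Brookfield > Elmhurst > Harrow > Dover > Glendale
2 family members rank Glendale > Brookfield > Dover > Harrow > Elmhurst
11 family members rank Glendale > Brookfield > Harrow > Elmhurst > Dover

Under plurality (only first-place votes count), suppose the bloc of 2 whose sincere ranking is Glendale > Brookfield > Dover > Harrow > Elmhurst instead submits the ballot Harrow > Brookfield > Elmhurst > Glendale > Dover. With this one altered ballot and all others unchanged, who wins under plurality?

Brookfield

First-place totals with the altered ballot: Elmhurst 0, Glendale 11, Harrow 2, Dover 0, Brookfield 14.
The winner is unchanged: still Brookfield.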